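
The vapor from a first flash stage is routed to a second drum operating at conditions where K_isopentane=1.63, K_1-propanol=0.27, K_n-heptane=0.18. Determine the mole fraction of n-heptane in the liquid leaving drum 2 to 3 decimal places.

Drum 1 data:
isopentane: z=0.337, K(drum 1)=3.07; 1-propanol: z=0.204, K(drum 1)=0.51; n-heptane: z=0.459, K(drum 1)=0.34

Drum 1:
Material balance + equilibrium reduce to Σ zᵢ(Kᵢ−1)/(1+ψ₁(Kᵢ−1)) = 0.
Check two-phase: ΣzᵢKᵢ = 1.295 > 1 and Σzᵢ/Kᵢ = 1.860 > 1, so g(0) = 0.295 > 0 and g(1) = -0.860 < 0.
Iterate (Newton) starting at ψ₁ = 0.67:
  ψ₁ = 0.670: g = -0.3997, g' = -1.005 → ψ₁ = 0.272
  ψ₁ = 0.272: g = -0.0384, g' = -0.953 → ψ₁ = 0.232
  ψ₁ = 0.232: g = 0.0009, g' = -1.000 → ψ₁ = 0.233
Converged at ψ₁ = 0.233.
Drum-1 compositions:
  isopentane: x = 0.227, y = 0.698
  1-propanol: x = 0.230, y = 0.117
  n-heptane: x = 0.542, y = 0.184
Drum-2 feed = drum-1 vapor: z₂ = (0.6982, 0.1174, 0.1844).
Drum 2:
Material balance + equilibrium reduce to Σ zᵢ(Kᵢ−1)/(1+ψ₂(Kᵢ−1)) = 0.
Feasibility: ΣzᵢKᵢ = 1.203, Σzᵢ/Kᵢ = 1.888 — both > 1, two phases present.
Newton–Raphson from ψ₂ = 0.5:
  ψ₂ = 0.500: g = -0.0568, g' = -0.672 → ψ₂ = 0.415
  ψ₂ = 0.415: g = -0.0038, g' = -0.588 → ψ₂ = 0.409
Converged at ψ₂ = 0.409.
  isopentane: x = 0.555, y = 0.905
  1-propanol: x = 0.167, y = 0.045
  n-heptane: x = 0.277, y = 0.050

x_n-heptane (drum 2) = 0.277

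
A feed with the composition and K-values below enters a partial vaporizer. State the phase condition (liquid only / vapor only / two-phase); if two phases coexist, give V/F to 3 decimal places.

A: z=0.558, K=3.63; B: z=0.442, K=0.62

ΣzᵢKᵢ = 2.300; Σzᵢ/Kᵢ = 0.867.
Since Σzᵢ/Kᵢ < 1 the mixture is above its dew point — single vapor phase.

vapor only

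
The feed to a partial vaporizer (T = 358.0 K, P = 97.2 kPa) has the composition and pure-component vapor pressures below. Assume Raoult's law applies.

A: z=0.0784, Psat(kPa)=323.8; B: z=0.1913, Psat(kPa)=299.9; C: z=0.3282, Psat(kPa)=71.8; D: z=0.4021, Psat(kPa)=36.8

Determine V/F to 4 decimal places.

V/F = 0.2373

Raoult's law: Kᵢ = Pᵢˢᵃᵗ/P = Pᵢˢᵃᵗ/97.2.
  K_A = 323.8/97.2 = 3.331276, K_B = 299.9/97.2 = 3.085391, K_C = 71.8/97.2 = 0.738683, K_D = 36.8/97.2 = 0.378601
Rachford–Rice: g(V/F) = Σ zᵢ(Kᵢ−1)/(1+V/F(Kᵢ−1)) = 0.
Feasibility: ΣzᵢKᵢ = 1.2461, Σzᵢ/Kᵢ = 1.5919 — both > 1, two phases present.
Newton–Raphson from V/F = 0.5:
  V/F = 0.5000: g = -0.18145, g' = -0.6467 → V/F = 0.2194
  V/F = 0.2194: g = 0.01433, g' = -0.8115 → V/F = 0.2371
  V/F = 0.2371: g = 0.00021, g' = -0.7883 → V/F = 0.2373
Converged at V/F = 0.2373.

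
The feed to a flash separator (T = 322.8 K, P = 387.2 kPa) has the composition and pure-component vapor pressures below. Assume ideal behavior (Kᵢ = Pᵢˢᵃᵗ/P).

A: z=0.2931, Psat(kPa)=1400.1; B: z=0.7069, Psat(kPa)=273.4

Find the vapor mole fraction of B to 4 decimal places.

Raoult's law: Kᵢ = Pᵢˢᵃᵗ/P = Pᵢˢᵃᵗ/387.2.
  K_A = 1400.1/387.2 = 3.615961, K_B = 273.4/387.2 = 0.706095
Let ψ = V/F and solve Σ zᵢ(Kᵢ−1)/(1+ψ(Kᵢ−1)) = 0.
Feasibility: ΣzᵢKᵢ = 1.5590, Σzᵢ/Kᵢ = 1.0822 — both > 1, two phases present.
Newton–Raphson from ψ = 0.53:
  ψ = 0.5300: g = 0.07519, g' = -0.4379 → ψ = 0.7017
  ψ = 0.7017: g = 0.00865, g' = -0.3464 → ψ = 0.7267
  ψ = 0.7267: g = 0.00012, g' = -0.3371 → ψ = 0.7270
Converged at ψ = 0.7270.
Compositions from xᵢ = zᵢ/(1+ψ(Kᵢ−1)), yᵢ = Kᵢxᵢ:
  A: x = 0.1010, y = 0.3652
  B: x = 0.8990, y = 0.6348

y_B = 0.6348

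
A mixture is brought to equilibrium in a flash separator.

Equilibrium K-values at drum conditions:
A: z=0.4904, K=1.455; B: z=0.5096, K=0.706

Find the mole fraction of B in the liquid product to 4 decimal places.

Material balance + equilibrium reduce to Σ zᵢ(Kᵢ−1)/(1+ψ(Kᵢ−1)) = 0.
g(0) = ΣzᵢKᵢ − 1 = 0.0733 and g(1) = 1 − Σzᵢ/Kᵢ = -0.0589, so a root lies in (0, 1).
Iterate (Newton) starting at ψ = 0.5:
  ψ = 0.5000: g = 0.00614, g' = -0.1279 → ψ = 0.5480
Converged at ψ = 0.5480.
Compositions from xᵢ = zᵢ/(1+ψ(Kᵢ−1)), yᵢ = Kᵢxᵢ:
  A: x = 0.3925, y = 0.5711
  B: x = 0.6075, y = 0.4289

x_B = 0.6075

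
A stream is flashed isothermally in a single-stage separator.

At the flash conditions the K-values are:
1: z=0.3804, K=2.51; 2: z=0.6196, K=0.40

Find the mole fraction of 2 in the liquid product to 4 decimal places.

Binary case is linear: z₁(K₁−1)(1+β(K₂−1)) + z₂(K₂−1)(1+β(K₁−1)) = 0
⇒ β = [z₁(K₁−1)+z₂(K₂−1)] / [−(K₁−1)(K₂−1)] = 0.20264/0.90600 = 0.2237
Compositions from xᵢ = zᵢ/(1+β(Kᵢ−1)), yᵢ = Kᵢxᵢ:
  1: x = 0.2844, y = 0.7137
  2: x = 0.7156, y = 0.2863

x_2 = 0.7156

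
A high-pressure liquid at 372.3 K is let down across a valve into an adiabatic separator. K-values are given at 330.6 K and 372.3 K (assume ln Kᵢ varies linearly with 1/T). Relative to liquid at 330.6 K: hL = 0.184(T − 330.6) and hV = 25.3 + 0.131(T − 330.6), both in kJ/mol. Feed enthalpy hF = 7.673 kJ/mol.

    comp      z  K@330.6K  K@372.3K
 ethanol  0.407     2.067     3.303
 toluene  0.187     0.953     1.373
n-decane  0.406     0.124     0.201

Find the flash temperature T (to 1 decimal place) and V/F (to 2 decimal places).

Adiabatic flash: solve Rachford–Rice at each trial T, then check hF = ψ·hV(T) + (1−ψ)·hL(T).
  T = 330.6 K: K = (2.067, 0.953, 0.124), RR gives ψ = 0.092, H_out = 2.321 kJ/mol
  T = 372.3 K: K = (3.303, 1.373, 0.201), RR gives ψ = 0.462, H_out = 18.329 kJ/mol
  T = 351.5 K: K = (2.651, 1.157, 0.160), RR gives ψ = 0.321, H_out = 11.620 kJ/mol
  T = 341.1 K: K = (2.351, 1.054, 0.142), RR gives ψ = 0.225, H_out = 7.491 kJ/mol
  T = 346.3 K: K = (2.499, 1.105, 0.151), RR gives ψ = 0.276, H_out = 9.648 kJ/mol
  T = 343.7 K: K = (2.424, 1.079, 0.146), RR gives ψ = 0.251, H_out = 8.595 kJ/mol
  T = 342.4 K: K = (2.388, 1.066, 0.144), RR gives ψ = 0.238, H_out = 8.050 kJ/mol
Linear interpolation between T = 341.1 (H_out = 7.491) and T = 342.4 (H_out = 8.050) on hF = 7.673 gives T ≈ 341.5 K, at which ψ = 0.23.

T = 341.5 K, V/F = 0.23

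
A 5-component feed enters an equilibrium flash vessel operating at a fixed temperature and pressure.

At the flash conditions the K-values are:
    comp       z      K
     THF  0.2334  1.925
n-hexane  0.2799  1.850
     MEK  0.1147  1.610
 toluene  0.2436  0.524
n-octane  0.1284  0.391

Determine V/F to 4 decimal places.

V/F = 0.7423

Newton–Raphson from V/F = 0.5:
  V/F = 0.5000: g = 0.10359, g' = -0.4115 → V/F = 0.7517
  V/F = 0.7517: g = -0.00431, g' = -0.4607 → V/F = 0.7424
  V/F = 0.7424: g = -0.00002, g' = -0.4571 → V/F = 0.7423
Converged at V/F = 0.7423.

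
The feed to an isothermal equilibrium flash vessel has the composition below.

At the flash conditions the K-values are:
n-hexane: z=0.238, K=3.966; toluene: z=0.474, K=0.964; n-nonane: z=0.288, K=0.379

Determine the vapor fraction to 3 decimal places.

ψ = 0.513

Newton iteration, ψ⁰ = 0.5:
  ψ = 0.500: g = 0.0075, g' = -0.574 → ψ = 0.513
Converged at ψ = 0.513.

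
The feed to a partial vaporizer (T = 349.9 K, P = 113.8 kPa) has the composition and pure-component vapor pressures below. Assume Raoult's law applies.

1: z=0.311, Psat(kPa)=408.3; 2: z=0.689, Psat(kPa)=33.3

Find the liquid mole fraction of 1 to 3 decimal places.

x_1 = 0.215

Raoult's law: Kᵢ = Pᵢˢᵃᵗ/P = Pᵢˢᵃᵗ/113.8.
  K_1 = 408.3/113.8 = 3.58787, K_2 = 33.3/113.8 = 0.29262
Material balance + equilibrium reduce to Σ zᵢ(Kᵢ−1)/(1+V/F(Kᵢ−1)) = 0.
Feasibility: ΣzᵢKᵢ = 1.317, Σzᵢ/Kᵢ = 2.441 — both > 1, two phases present.
Binary case is linear: z₁(K₁−1)(1+V/F(K₂−1)) + z₂(K₂−1)(1+V/F(K₁−1)) = 0
⇒ V/F = [z₁(K₁−1)+z₂(K₂−1)] / [−(K₁−1)(K₂−1)] = 0.3174/1.8306 = 0.173
Compositions from xᵢ = zᵢ/(1+V/F(Kᵢ−1)), yᵢ = Kᵢxᵢ:
  1: x = 0.215, y = 0.770
  2: x = 0.785, y = 0.230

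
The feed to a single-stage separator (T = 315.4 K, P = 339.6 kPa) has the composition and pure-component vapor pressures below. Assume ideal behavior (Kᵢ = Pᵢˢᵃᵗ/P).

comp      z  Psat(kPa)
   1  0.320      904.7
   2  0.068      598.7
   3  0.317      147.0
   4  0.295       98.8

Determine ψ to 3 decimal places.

Raoult's law: Kᵢ = Pᵢˢᵃᵗ/P = Pᵢˢᵃᵗ/339.6.
  K_1 = 904.7/339.6 = 2.66402, K_2 = 598.7/339.6 = 1.76296, K_3 = 147.0/339.6 = 0.43286, K_4 = 98.8/339.6 = 0.29093
Material balance + equilibrium reduce to Σ zᵢ(Kᵢ−1)/(1+ψ(Kᵢ−1)) = 0.
Check two-phase: ΣzᵢKᵢ = 1.195 > 1 and Σzᵢ/Kᵢ = 1.905 > 1, so g(0) = 0.195 > 0 and g(1) = -0.905 < 0.
Newton–Raphson from ψ = 0.5:
  ψ = 0.500: g = -0.2468, g' = -0.839 → ψ = 0.206
  ψ = 0.206: g = -0.0071, g' = -0.855 → ψ = 0.198
Converged at ψ = 0.198.

ψ = 0.198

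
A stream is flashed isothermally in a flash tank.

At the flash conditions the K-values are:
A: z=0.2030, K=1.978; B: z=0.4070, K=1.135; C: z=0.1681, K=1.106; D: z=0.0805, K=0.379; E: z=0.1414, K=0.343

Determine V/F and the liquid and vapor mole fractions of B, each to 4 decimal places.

Material balance + equilibrium reduce to Σ zᵢ(Kᵢ−1)/(1+V/F(Kᵢ−1)) = 0.
g(0) = ΣzᵢKᵢ − 1 = 0.1284 and g(1) = 1 − Σzᵢ/Kᵢ = -0.2379, so a root lies in (0, 1).
Newton–Raphson from V/F = 0.5:
  V/F = 0.5000: g = -0.00912, g' = -0.2964 → V/F = 0.4692
  V/F = 0.4692: g = -0.00012, g' = -0.2889 → V/F = 0.4688
Converged at V/F = 0.4688.
Compositions from xᵢ = zᵢ/(1+V/F(Kᵢ−1)), yᵢ = Kᵢxᵢ:
  A: x = 0.1392, y = 0.2753
  B: x = 0.3828, y = 0.4344
  C: x = 0.1601, y = 0.1771
  D: x = 0.1136, y = 0.0430
  E: x = 0.2043, y = 0.0701

V/F = 0.4688, x_B = 0.3828, y_B = 0.4344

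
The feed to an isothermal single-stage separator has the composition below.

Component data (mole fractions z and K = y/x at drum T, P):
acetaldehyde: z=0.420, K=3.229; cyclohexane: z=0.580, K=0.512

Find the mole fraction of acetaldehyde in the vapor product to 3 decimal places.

y_acetaldehyde = 0.580

Material balance + equilibrium reduce to Σ zᵢ(Kᵢ−1)/(1+β(Kᵢ−1)) = 0.
Feasibility: ΣzᵢKᵢ = 1.653, Σzᵢ/Kᵢ = 1.263 — both > 1, two phases present.
Newton–Raphson from β = 0.41:
  β = 0.410: g = 0.1353, g' = -0.786 → β = 0.582
  β = 0.582: g = 0.0120, g' = -0.665 → β = 0.600
Converged at β = 0.600.
Compositions from xᵢ = zᵢ/(1+β(Kᵢ−1)), yᵢ = Kᵢxᵢ:
  acetaldehyde: x = 0.180, y = 0.580
  cyclohexane: x = 0.820, y = 0.420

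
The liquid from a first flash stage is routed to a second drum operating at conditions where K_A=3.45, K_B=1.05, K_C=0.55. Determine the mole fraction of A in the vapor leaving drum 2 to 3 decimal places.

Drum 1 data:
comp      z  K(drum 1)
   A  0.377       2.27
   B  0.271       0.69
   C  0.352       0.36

Drum 1:
Rachford–Rice: g(ψ₁) = Σ zᵢ(Kᵢ−1)/(1+ψ₁(Kᵢ−1)) = 0.
g(0) = ΣzᵢKᵢ − 1 = 0.169 and g(1) = 1 − Σzᵢ/Kᵢ = -0.537, so a root lies in (0, 1).
Newton–Raphson from ψ₁ = 0.5:
  ψ₁ = 0.500: g = -0.1379, g' = -0.576 → ψ₁ = 0.261
  ψ₁ = 0.261: g = -0.0020, g' = -0.582 → ψ₁ = 0.257
Converged at ψ₁ = 0.257.
Drum-1 compositions:
  A: x = 0.284, y = 0.645
  B: x = 0.294, y = 0.203
  C: x = 0.421, y = 0.152
Drum-2 feed = drum-1 liquid: z₂ = (0.2842, 0.2945, 0.4213).
Drum 2:
Material balance + equilibrium reduce to Σ zᵢ(Kᵢ−1)/(1+ψ₂(Kᵢ−1)) = 0.
Check two-phase: ΣzᵢKᵢ = 1.521 > 1 and Σzᵢ/Kᵢ = 1.129 > 1, so g(0) = 0.521 > 0 and g(1) = -0.129 < 0.
Newton–Raphson from ψ₂ = 0.56:
  ψ₂ = 0.560: g = 0.0544, g' = -0.456 → ψ₂ = 0.679
  ψ₂ = 0.679: g = 0.0026, g' = -0.418 → ψ₂ = 0.685
Converged at ψ₂ = 0.685.
  A: x = 0.106, y = 0.366
  B: x = 0.285, y = 0.299
  C: x = 0.609, y = 0.335

y_A (drum 2) = 0.366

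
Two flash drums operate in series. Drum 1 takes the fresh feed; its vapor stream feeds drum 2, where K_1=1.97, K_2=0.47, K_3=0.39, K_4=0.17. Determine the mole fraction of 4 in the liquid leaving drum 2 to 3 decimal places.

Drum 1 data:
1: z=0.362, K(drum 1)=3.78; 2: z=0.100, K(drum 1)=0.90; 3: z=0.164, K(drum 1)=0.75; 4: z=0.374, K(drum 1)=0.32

Drum 1:
Let ψ₁ = V/F and solve Σ zᵢ(Kᵢ−1)/(1+ψ₁(Kᵢ−1)) = 0.
g(0) = ΣzᵢKᵢ − 1 = 0.701 and g(1) = 1 − Σzᵢ/Kᵢ = -0.594, so a root lies in (0, 1).
Iterate (Newton) starting at ψ₁ = 0.57:
  ψ₁ = 0.570: g = -0.0843, g' = -0.895 → ψ₁ = 0.476
Converged at ψ₁ = 0.476.
Drum-1 compositions:
  1: x = 0.156, y = 0.589
  2: x = 0.105, y = 0.094
  3: x = 0.186, y = 0.140
  4: x = 0.553, y = 0.177
Drum-2 feed = drum-1 vapor: z₂ = (0.5889, 0.0945, 0.1396, 0.1770).
Drum 2:
Material balance + equilibrium reduce to Σ zᵢ(Kᵢ−1)/(1+ψ₂(Kᵢ−1)) = 0.
g(0) = ΣzᵢKᵢ − 1 = 0.289 and g(1) = 1 − Σzᵢ/Kᵢ = -0.899, so a root lies in (0, 1).
Iterate (Newton) starting at ψ₂ = 0.3:
  ψ₂ = 0.300: g = 0.0831, g' = -0.664 → ψ₂ = 0.425
  ψ₂ = 0.425: g = -0.0022, g' = -0.708 → ψ₂ = 0.422
Converged at ψ₂ = 0.422.
  1: x = 0.418, y = 0.823
  2: x = 0.122, y = 0.057
  3: x = 0.188, y = 0.073
  4: x = 0.272, y = 0.046

x_4 (drum 2) = 0.272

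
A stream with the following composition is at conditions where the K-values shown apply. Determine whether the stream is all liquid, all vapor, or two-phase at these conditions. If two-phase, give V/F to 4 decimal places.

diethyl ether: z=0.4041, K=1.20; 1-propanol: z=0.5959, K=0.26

all liquid

ΣzᵢKᵢ = 0.6399; Σzᵢ/Kᵢ = 2.6287.
Since ΣzᵢKᵢ < 1 the mixture is below its bubble point — single liquid phase.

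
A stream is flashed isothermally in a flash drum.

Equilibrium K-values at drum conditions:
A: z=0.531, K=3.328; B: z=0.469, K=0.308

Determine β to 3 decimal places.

β = 0.566

Material balance + equilibrium reduce to Σ zᵢ(Kᵢ−1)/(1+β(Kᵢ−1)) = 0.
Feasibility: ΣzᵢKᵢ = 1.912, Σzᵢ/Kᵢ = 1.682 — both > 1, two phases present.
Binary case is linear: z₁(K₁−1)(1+β(K₂−1)) + z₂(K₂−1)(1+β(K₁−1)) = 0
⇒ β = [z₁(K₁−1)+z₂(K₂−1)] / [−(K₁−1)(K₂−1)] = 0.9116/1.6110 = 0.566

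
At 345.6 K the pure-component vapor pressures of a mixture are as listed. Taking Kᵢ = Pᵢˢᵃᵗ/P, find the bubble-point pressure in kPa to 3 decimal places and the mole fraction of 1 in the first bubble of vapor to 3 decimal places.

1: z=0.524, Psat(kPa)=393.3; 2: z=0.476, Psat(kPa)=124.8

Pbub = 265.494 kPa, y_1 = 0.776

At the bubble point ψ → 0, so ΣzᵢKᵢ = 1 with Kᵢ = Pᵢˢᵃᵗ/P ⇒ P = ΣzᵢPᵢˢᵃᵗ.
P = 0.524·393.3 + 0.476·124.8 = 265.494 kPa
yᵢ = zᵢPᵢˢᵃᵗ/P ⇒ y_1 = 0.524·393.3/265.494 = 0.776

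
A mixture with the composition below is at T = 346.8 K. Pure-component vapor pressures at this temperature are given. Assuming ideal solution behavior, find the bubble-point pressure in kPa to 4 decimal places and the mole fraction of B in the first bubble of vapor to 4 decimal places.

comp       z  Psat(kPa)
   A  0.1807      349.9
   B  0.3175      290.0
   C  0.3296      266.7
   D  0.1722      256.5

Pbub = 287.3755 kPa, y_B = 0.3204

At the bubble point ψ → 0, so ΣzᵢKᵢ = 1 with Kᵢ = Pᵢˢᵃᵗ/P ⇒ P = ΣzᵢPᵢˢᵃᵗ.
P = 0.1807·349.9 + 0.3175·290.0 + 0.3296·266.7 + 0.1722·256.5 = 287.3755 kPa
yᵢ = zᵢPᵢˢᵃᵗ/P ⇒ y_B = 0.3175·290.0/287.3755 = 0.3204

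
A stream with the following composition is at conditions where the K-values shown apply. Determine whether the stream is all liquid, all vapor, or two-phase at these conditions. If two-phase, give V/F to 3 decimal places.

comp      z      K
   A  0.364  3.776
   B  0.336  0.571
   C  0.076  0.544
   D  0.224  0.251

ΣzᵢKᵢ = 1.664; Σzᵢ/Kᵢ = 1.717.
Both exceed 1, so a two-phase solution exists.
Rachford–Rice: g(ψ) = Σ zᵢ(Kᵢ−1)/(1+ψ(Kᵢ−1)) = 0.
Iterate (Newton) starting at ψ = 0.5:
  ψ = 0.500: g = -0.0735, g' = -0.940 → ψ = 0.422
  ψ = 0.422: g = 0.0013, g' = -0.980 → ψ = 0.423
Converged at ψ = 0.423.

two-phase, V/F = 0.423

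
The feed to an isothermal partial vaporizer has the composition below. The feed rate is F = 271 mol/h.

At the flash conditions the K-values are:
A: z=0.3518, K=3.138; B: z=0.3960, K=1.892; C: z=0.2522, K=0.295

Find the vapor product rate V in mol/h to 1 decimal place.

V = 236.3 mol/h

Iterate (Newton) starting at ψ = 0.47:
  ψ = 0.4700: g = 0.35814, g' = -0.8369 → ψ = 0.8980
  ψ = 0.8980: g = -0.03081, g' = -1.2167 → ψ = 0.8726
  ψ = 0.8726: g = -0.00097, g' = -1.1420 → ψ = 0.8718
Converged at ψ = 0.8718.
Then V = ψ·F = 0.8718·271 = 236.3 mol/h and L = F − V = 34.7 mol/h.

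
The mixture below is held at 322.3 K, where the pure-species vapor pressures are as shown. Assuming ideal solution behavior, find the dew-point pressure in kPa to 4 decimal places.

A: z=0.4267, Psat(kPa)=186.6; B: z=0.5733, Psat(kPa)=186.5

At the dew point ψ → 1, so Σzᵢ/Kᵢ = 1 with Kᵢ = Pᵢˢᵃᵗ/P ⇒ 1/P = Σzᵢ/Pᵢˢᵃᵗ.
1/P = 0.4267/186.6 + 0.5733/186.5 = 0.0053607 ⇒ P = 186.5427 kPa

Pdew = 186.5427 kPa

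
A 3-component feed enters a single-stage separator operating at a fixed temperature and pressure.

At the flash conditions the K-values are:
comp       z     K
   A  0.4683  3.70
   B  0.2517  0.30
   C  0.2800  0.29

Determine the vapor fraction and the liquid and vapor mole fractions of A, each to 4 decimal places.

ψ = 0.4671, x_A = 0.2071, y_A = 0.7663

Material balance + equilibrium reduce to Σ zᵢ(Kᵢ−1)/(1+ψ(Kᵢ−1)) = 0.
Feasibility: ΣzᵢKᵢ = 1.8894, Σzᵢ/Kᵢ = 1.9311 — both > 1, two phases present.
Newton–Raphson from ψ = 0.44:
  ψ = 0.4400: g = 0.03415, g' = -1.2692 → ψ = 0.4669
  ψ = 0.4669: g = 0.00019, g' = -1.2560 → ψ = 0.4671
Converged at ψ = 0.4671.
Compositions from xᵢ = zᵢ/(1+ψ(Kᵢ−1)), yᵢ = Kᵢxᵢ:
  A: x = 0.2071, y = 0.7663
  B: x = 0.3740, y = 0.1122
  C: x = 0.4189, y = 0.1215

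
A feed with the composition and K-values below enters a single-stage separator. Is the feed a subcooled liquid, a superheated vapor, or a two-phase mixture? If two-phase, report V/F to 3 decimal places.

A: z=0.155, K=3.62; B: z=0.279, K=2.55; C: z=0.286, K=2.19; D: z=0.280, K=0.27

ΣzᵢKᵢ = 1.974; Σzᵢ/Kᵢ = 1.320.
Both exceed 1, so a two-phase solution exists.
Let ψ = V/F and solve Σ zᵢ(Kᵢ−1)/(1+ψ(Kᵢ−1)) = 0.
Iterate (Newton) starting at ψ = 0.44:
  ψ = 0.440: g = 0.3680, g' = -0.965 → ψ = 0.821
  ψ = 0.821: g = -0.0194, g' = -1.271 → ψ = 0.806
Converged at ψ = 0.806.

two-phase, V/F = 0.806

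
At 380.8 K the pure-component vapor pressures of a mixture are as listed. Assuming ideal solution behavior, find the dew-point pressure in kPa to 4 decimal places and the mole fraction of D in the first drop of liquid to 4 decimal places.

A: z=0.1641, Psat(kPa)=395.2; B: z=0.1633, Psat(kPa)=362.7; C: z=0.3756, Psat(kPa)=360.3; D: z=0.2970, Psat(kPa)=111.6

Pdew = 218.8556 kPa, x_D = 0.5824

At the dew point ψ → 1, so Σzᵢ/Kᵢ = 1 with Kᵢ = Pᵢˢᵃᵗ/P ⇒ 1/P = Σzᵢ/Pᵢˢᵃᵗ.
1/P = 0.1641/395.2 + 0.1633/362.7 + 0.3756/360.3 + 0.2970/111.6 = 0.0045692 ⇒ P = 218.8556 kPa
xᵢ = zᵢP/Pᵢˢᵃᵗ ⇒ x_D = 0.2970·218.8556/111.6 = 0.5824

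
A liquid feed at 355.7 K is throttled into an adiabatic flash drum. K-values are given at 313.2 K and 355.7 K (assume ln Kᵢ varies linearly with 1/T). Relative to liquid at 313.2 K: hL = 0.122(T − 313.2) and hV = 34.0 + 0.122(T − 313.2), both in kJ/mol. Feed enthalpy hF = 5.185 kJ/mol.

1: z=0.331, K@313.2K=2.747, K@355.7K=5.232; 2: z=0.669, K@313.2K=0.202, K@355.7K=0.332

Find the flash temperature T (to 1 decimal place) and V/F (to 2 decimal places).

Adiabatic flash: solve Rachford–Rice at each trial T, then check hF = ψ·hV(T) + (1−ψ)·hL(T).
  T = 313.2 K: K = (2.747, 0.202), RR gives ψ = 0.032, H_out = 1.083 kJ/mol
  T = 355.7 K: K = (5.232, 0.332), RR gives ψ = 0.337, H_out = 16.658 kJ/mol
  T = 334.4 K: K = (3.867, 0.263), RR gives ψ = 0.216, H_out = 9.920 kJ/mol
  T = 323.8 K: K = (3.277, 0.231), RR gives ψ = 0.137, H_out = 5.949 kJ/mol
  T = 318.5 K: K = (3.005, 0.216), RR gives ψ = 0.089, H_out = 3.665 kJ/mol
  T = 321.1 K: K = (3.137, 0.224), RR gives ψ = 0.113, H_out = 4.817 kJ/mol
  T = 322.5 K: K = (3.209, 0.228), RR gives ψ = 0.126, H_out = 5.411 kJ/mol
Linear interpolation between T = 321.1 (H_out = 4.817) and T = 322.5 (H_out = 5.411) on hF = 5.185 gives T ≈ 322.0 K, at which ψ = 0.12.

T = 322.0 K, V/F = 0.12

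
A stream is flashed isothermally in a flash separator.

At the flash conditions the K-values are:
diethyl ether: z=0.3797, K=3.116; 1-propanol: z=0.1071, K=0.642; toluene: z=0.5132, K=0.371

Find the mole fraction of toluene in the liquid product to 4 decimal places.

x_toluene = 0.6603

Let ψ = V/F and solve Σ zᵢ(Kᵢ−1)/(1+ψ(Kᵢ−1)) = 0.
g(0) = ΣzᵢKᵢ − 1 = 0.4423 and g(1) = 1 − Σzᵢ/Kᵢ = -0.6720, so a root lies in (0, 1).
Iterate (Newton) starting at ψ = 0.41:
  ψ = 0.4100: g = -0.04971, g' = -0.8750 → ψ = 0.3532
  ψ = 0.3532: g = 0.00092, g' = -0.9104 → ψ = 0.3542
Converged at ψ = 0.3542.
Compositions from xᵢ = zᵢ/(1+ψ(Kᵢ−1)), yᵢ = Kᵢxᵢ:
  diethyl ether: x = 0.2170, y = 0.6763
  1-propanol: x = 0.1227, y = 0.0787
  toluene: x = 0.6603, y = 0.2450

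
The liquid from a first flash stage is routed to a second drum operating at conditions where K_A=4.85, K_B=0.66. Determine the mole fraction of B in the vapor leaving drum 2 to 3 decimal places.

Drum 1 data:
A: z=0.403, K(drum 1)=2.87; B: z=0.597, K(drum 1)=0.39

Drum 1:
Let ψ₁ = V/F and solve Σ zᵢ(Kᵢ−1)/(1+ψ₁(Kᵢ−1)) = 0.
g(0) = ΣzᵢKᵢ − 1 = 0.389 and g(1) = 1 − Σzᵢ/Kᵢ = -0.671, so a root lies in (0, 1).
Newton–Raphson from ψ₁ = 0.47:
  ψ₁ = 0.470: g = -0.1095, g' = -0.836 → ψ₁ = 0.339
  ψ₁ = 0.339: g = 0.0021, g' = -0.881 → ψ₁ = 0.341
Converged at ψ₁ = 0.341.
Drum-1 compositions:
  A: x = 0.246, y = 0.706
  B: x = 0.754, y = 0.294
Drum-2 feed = drum-1 liquid: z₂ = (0.2460, 0.7540).
Drum 2:
Rachford–Rice: g(ψ₂) = Σ zᵢ(Kᵢ−1)/(1+ψ₂(Kᵢ−1)) = 0.
Feasibility: ΣzᵢKᵢ = 1.691, Σzᵢ/Kᵢ = 1.193 — both > 1, two phases present.
Iterate (Newton) starting at ψ₂ = 0.39:
  ψ₂ = 0.390: g = 0.0830, g' = -0.698 → ψ₂ = 0.509
  ψ₂ = 0.509: g = 0.0100, g' = -0.544 → ψ₂ = 0.527
  ψ₂ = 0.527: g = 0.0002, g' = -0.527 → ψ₂ = 0.528
Converged at ψ₂ = 0.528.
  A: x = 0.081, y = 0.394
  B: x = 0.919, y = 0.606

y_B (drum 2) = 0.606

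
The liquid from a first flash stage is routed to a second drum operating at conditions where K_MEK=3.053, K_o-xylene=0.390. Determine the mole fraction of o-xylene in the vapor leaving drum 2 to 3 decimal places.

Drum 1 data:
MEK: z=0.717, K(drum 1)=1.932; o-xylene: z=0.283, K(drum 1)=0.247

Drum 1:
Let ψ₁ = V/F and solve Σ zᵢ(Kᵢ−1)/(1+ψ₁(Kᵢ−1)) = 0.
g(0) = ΣzᵢKᵢ − 1 = 0.455 and g(1) = 1 − Σzᵢ/Kᵢ = -0.517, so a root lies in (0, 1).
Binary case is linear: z₁(K₁−1)(1+ψ₁(K₂−1)) + z₂(K₂−1)(1+ψ₁(K₁−1)) = 0
⇒ ψ₁ = [z₁(K₁−1)+z₂(K₂−1)] / [−(K₁−1)(K₂−1)] = 0.4551/0.7018 = 0.649
Drum-1 compositions:
  MEK: x = 0.447, y = 0.863
  o-xylene: x = 0.553, y = 0.137
Drum-2 feed = drum-1 liquid: z₂ = (0.4469, 0.5531).
Drum 2:
Rachford–Rice: g(ψ₂) = Σ zᵢ(Kᵢ−1)/(1+ψ₂(Kᵢ−1)) = 0.
g(0) = ΣzᵢKᵢ − 1 = 0.580 and g(1) = 1 − Σzᵢ/Kᵢ = -0.565, so a root lies in (0, 1).
Newton iteration, ψ₂⁰ = 0.5:
  ψ₂ = 0.500: g = -0.0327, g' = -0.885 → ψ₂ = 0.463
Converged at ψ₂ = 0.463.
  MEK: x = 0.229, y = 0.699
  o-xylene: x = 0.771, y = 0.301

y_o-xylene (drum 2) = 0.301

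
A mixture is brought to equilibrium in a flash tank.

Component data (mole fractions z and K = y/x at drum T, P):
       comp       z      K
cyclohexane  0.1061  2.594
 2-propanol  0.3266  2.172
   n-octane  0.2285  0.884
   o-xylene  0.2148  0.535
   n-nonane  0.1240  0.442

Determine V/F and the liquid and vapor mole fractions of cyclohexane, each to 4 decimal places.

Material balance + equilibrium reduce to Σ zᵢ(Kᵢ−1)/(1+V/F(Kᵢ−1)) = 0.
Feasibility: ΣzᵢKᵢ = 1.3563, Σzᵢ/Kᵢ = 1.1318 — both > 1, two phases present.
Iterate (Newton) starting at V/F = 0.47:
  V/F = 0.4700: g = 0.09387, g' = -0.4251 → V/F = 0.6908
  V/F = 0.6908: g = 0.00345, g' = -0.4047 → V/F = 0.6993
Converged at V/F = 0.6993.
Compositions from xᵢ = zᵢ/(1+V/F(Kᵢ−1)), yᵢ = Kᵢxᵢ:
  cyclohexane: x = 0.0502, y = 0.1301
  2-propanol: x = 0.1795, y = 0.3898
  n-octane: x = 0.2487, y = 0.2198
  o-xylene: x = 0.3183, y = 0.1703
  n-nonane: x = 0.2034, y = 0.0899

V/F = 0.6993, x_cyclohexane = 0.0502, y_cyclohexane = 0.1301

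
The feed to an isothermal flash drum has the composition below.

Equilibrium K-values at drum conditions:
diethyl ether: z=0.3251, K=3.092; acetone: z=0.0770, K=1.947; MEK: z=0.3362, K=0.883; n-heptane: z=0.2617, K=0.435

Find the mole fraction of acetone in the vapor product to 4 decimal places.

y_acetone = 0.0869

Material balance + equilibrium reduce to Σ zᵢ(Kᵢ−1)/(1+ψ(Kᵢ−1)) = 0.
g(0) = ΣzᵢKᵢ − 1 = 0.5658 and g(1) = 1 − Σzᵢ/Kᵢ = -0.1270, so a root lies in (0, 1).
Newton iteration, ψ⁰ = 0.5:
  ψ = 0.5000: g = 0.13404, g' = -0.5392 → ψ = 0.7486
  ψ = 0.7486: g = 0.00835, g' = -0.4961 → ψ = 0.7654
Converged at ψ = 0.7654.
Compositions from xᵢ = zᵢ/(1+ψ(Kᵢ−1)), yᵢ = Kᵢxᵢ:
  diethyl ether: x = 0.1250, y = 0.3864
  acetone: x = 0.0446, y = 0.0869
  MEK: x = 0.3693, y = 0.3261
  n-heptane: x = 0.4611, y = 0.2006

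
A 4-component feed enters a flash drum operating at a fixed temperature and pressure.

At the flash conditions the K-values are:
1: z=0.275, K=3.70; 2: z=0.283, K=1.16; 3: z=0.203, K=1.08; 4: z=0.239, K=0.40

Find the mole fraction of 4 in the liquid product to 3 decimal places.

x_4 = 0.475

Material balance + equilibrium reduce to Σ zᵢ(Kᵢ−1)/(1+V/F(Kᵢ−1)) = 0.
g(0) = ΣzᵢKᵢ − 1 = 0.661 and g(1) = 1 − Σzᵢ/Kᵢ = -0.104, so a root lies in (0, 1).
Iterate (Newton) starting at V/F = 0.59:
  V/F = 0.590: g = 0.1212, g' = -0.512 → V/F = 0.827
Converged at V/F = 0.827.
Compositions from xᵢ = zᵢ/(1+V/F(Kᵢ−1)), yᵢ = Kᵢxᵢ:
  1: x = 0.085, y = 0.315
  2: x = 0.250, y = 0.290
  3: x = 0.190, y = 0.206
  4: x = 0.475, y = 0.190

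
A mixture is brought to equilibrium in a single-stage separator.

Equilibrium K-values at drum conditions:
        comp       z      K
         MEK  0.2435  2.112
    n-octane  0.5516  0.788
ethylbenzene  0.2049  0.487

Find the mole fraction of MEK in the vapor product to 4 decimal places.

Newton iteration, ψ⁰ = 0.5:
  ψ = 0.5000: g = -0.09816, g' = -0.2529 → ψ = 0.1119
  ψ = 0.1119: g = 0.00951, g' = -0.3248 → ψ = 0.1412
  ψ = 0.1412: g = 0.00016, g' = -0.3139 → ψ = 0.1417
Converged at ψ = 0.1417.
Compositions from xᵢ = zᵢ/(1+ψ(Kᵢ−1)), yᵢ = Kᵢxᵢ:
  MEK: x = 0.2104, y = 0.4443
  n-octane: x = 0.5687, y = 0.4481
  ethylbenzene: x = 0.2210, y = 0.1076

y_MEK = 0.4443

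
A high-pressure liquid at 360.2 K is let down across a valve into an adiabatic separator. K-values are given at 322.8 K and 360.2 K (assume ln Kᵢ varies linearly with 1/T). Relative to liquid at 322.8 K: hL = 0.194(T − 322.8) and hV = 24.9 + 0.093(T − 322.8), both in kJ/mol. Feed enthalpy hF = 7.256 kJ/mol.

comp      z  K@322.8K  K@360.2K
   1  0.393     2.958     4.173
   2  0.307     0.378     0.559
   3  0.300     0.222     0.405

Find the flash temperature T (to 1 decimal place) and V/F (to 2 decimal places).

T = 325.6 K, V/F = 0.27

Adiabatic flash: solve Rachford–Rice at each trial T, then check hF = ψ·hV(T) + (1−ψ)·hL(T).
  T = 322.8 K: K = (2.958, 0.378, 0.222), RR gives ψ = 0.251, H_out = 6.241 kJ/mol
  T = 360.2 K: K = (4.173, 0.559, 0.405), RR gives ψ = 0.562, H_out = 19.123 kJ/mol
  T = 341.5 K: K = (3.547, 0.465, 0.305), RR gives ψ = 0.398, H_out = 12.783 kJ/mol
  T = 332.1 K: K = (3.246, 0.420, 0.261), RR gives ψ = 0.324, H_out = 9.571 kJ/mol
  T = 327.5 K: K = (3.102, 0.399, 0.241), RR gives ψ = 0.288, H_out = 7.950 kJ/mol
  T = 325.1 K: K = (3.028, 0.388, 0.231), RR gives ψ = 0.269, H_out = 7.085 kJ/mol
Linear interpolation between T = 325.1 (H_out = 7.085) and T = 327.5 (H_out = 7.950) on hF = 7.256 gives T ≈ 325.6 K, at which ψ = 0.27.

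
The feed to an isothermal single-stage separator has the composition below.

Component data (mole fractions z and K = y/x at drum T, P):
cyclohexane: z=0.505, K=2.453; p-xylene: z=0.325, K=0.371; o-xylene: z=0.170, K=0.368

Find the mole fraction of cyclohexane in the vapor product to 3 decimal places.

y_cyclohexane = 0.742

Rachford–Rice: g(V/F) = Σ zᵢ(Kᵢ−1)/(1+V/F(Kᵢ−1)) = 0.
Check two-phase: ΣzᵢKᵢ = 1.422 > 1 and Σzᵢ/Kᵢ = 1.544 > 1, so g(0) = 0.422 > 0 and g(1) = -0.544 < 0.
Newton iteration, V/F⁰ = 0.55:
  V/F = 0.550: g = -0.0694, g' = -0.789 → V/F = 0.462
  V/F = 0.462: g = -0.0009, g' = -0.773 → V/F = 0.461
Converged at V/F = 0.461.
Compositions from xᵢ = zᵢ/(1+V/F(Kᵢ−1)), yᵢ = Kᵢxᵢ:
  cyclohexane: x = 0.302, y = 0.742
  p-xylene: x = 0.458, y = 0.170
  o-xylene: x = 0.240, y = 0.088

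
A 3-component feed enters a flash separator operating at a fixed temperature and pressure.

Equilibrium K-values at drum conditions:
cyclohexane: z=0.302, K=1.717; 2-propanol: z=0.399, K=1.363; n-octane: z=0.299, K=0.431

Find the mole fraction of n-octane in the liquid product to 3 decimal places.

Let β = V/F and solve Σ zᵢ(Kᵢ−1)/(1+β(Kᵢ−1)) = 0.
Feasibility: ΣzᵢKᵢ = 1.191, Σzᵢ/Kᵢ = 1.162 — both > 1, two phases present.
Newton–Raphson from β = 0.53:
  β = 0.530: g = 0.0348, g' = -0.317 → β = 0.640
  β = 0.640: g = -0.0015, g' = -0.347 → β = 0.635
Converged at β = 0.635.
Compositions from xᵢ = zᵢ/(1+β(Kᵢ−1)), yᵢ = Kᵢxᵢ:
  cyclohexane: x = 0.207, y = 0.356
  2-propanol: x = 0.324, y = 0.442
  n-octane: x = 0.468, y = 0.202

x_n-octane = 0.468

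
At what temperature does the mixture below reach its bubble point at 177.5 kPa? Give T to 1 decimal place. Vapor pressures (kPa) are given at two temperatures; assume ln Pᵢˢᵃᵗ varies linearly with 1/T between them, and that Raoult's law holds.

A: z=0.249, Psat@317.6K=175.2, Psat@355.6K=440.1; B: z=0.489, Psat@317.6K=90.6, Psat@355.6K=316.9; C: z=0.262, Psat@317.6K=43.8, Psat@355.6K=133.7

T = 336.6 K

Bubble-point temperature: ΣzᵢPᵢˢᵃᵗ(T) = P. Interpolate ln Pᵢˢᵃᵗ = aᵢ + bᵢ/T.
  T = 317.6 K: ΣzᵢPᵢˢᵃᵗ = 99.40 kPa
  T = 355.6 K: ΣzᵢPᵢˢᵃᵗ = 299.58 kPa
  T = 336.6 K: ΣzᵢPᵢˢᵃᵗ = 177.49 kPa
  T = 346.1 K: ΣzᵢPᵢˢᵃᵗ = 232.10 kPa
  T = 341.4 K: ΣzᵢPᵢˢᵃᵗ = 203.60 kPa
  T = 339.0 K: ΣzᵢPᵢˢᵃᵗ = 190.18 kPa
Interpolating between 336.6 K and 339.0 K gives T ≈ 336.6 K.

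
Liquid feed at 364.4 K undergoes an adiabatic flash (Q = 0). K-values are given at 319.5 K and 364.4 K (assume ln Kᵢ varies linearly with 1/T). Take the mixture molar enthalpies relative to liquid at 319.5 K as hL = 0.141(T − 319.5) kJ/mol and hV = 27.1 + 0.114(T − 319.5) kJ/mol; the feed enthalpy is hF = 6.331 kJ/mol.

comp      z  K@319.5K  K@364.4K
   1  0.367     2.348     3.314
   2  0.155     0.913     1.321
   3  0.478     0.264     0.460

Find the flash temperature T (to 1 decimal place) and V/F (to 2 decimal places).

Adiabatic flash: solve Rachford–Rice at each trial T, then check hF = ψ·hV(T) + (1−ψ)·hL(T).
  T = 319.5 K: K = (2.348, 0.913, 0.264), RR gives ψ = 0.153, H_out = 4.147 kJ/mol
  T = 364.4 K: K = (3.314, 1.321, 0.460), RR gives ψ = 0.623, H_out = 22.471 kJ/mol
  T = 341.9 K: K = (2.820, 1.111, 0.355), RR gives ψ = 0.384, H_out = 13.320 kJ/mol
  T = 330.7 K: K = (2.581, 1.011, 0.308), RR gives ψ = 0.272, H_out = 8.855 kJ/mol
  T = 325.1 K: K = (2.464, 0.961, 0.285), RR gives ψ = 0.214, H_out = 6.548 kJ/mol
  T = 322.3 K: K = (2.406, 0.937, 0.275), RR gives ψ = 0.184, H_out = 5.362 kJ/mol
  T = 323.7 K: K = (2.435, 0.949, 0.280), RR gives ψ = 0.199, H_out = 5.958 kJ/mol
Linear interpolation between T = 323.7 (H_out = 5.958) and T = 325.1 (H_out = 6.548) on hF = 6.331 gives T ≈ 324.6 K, at which ψ = 0.21.

T = 324.6 K, V/F = 0.21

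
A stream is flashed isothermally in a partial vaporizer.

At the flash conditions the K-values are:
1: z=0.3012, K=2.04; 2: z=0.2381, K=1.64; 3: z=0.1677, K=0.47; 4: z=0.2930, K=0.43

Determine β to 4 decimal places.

Rachford–Rice: g(β) = Σ zᵢ(Kᵢ−1)/(1+β(Kᵢ−1)) = 0.
Feasibility: ΣzᵢKᵢ = 1.2097, Σzᵢ/Kᵢ = 1.3310 — both > 1, two phases present.
Newton–Raphson from β = 0.5:
  β = 0.5000: g = -0.03298, g' = -0.4704 → β = 0.4299
  β = 0.4299: g = -0.00035, g' = -0.4616 → β = 0.4291
Converged at β = 0.4291.

β = 0.4291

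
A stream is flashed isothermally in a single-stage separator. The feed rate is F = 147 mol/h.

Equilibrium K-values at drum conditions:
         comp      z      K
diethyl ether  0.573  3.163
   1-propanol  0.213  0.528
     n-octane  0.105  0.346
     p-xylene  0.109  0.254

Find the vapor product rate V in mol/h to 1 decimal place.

Rachford–Rice: g(V/F) = Σ zᵢ(Kᵢ−1)/(1+V/F(Kᵢ−1)) = 0.
g(0) = ΣzᵢKᵢ − 1 = 0.989 and g(1) = 1 − Σzᵢ/Kᵢ = -0.317, so a root lies in (0, 1).
Newton iteration, V/F⁰ = 0.63:
  V/F = 0.630: g = 0.1113, g' = -0.922 → V/F = 0.751
  V/F = 0.751: g = -0.0030, g' = -0.990 → V/F = 0.748
Converged at V/F = 0.748.
Then V = V/F·F = 0.7476·147 = 109.9 mol/h and L = F − V = 37.1 mol/h.

V = 109.9 mol/h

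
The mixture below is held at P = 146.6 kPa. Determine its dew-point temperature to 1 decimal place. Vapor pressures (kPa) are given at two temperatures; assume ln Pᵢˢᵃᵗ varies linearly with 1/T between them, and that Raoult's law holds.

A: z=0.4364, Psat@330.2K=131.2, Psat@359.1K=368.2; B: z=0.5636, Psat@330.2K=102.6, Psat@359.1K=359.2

Dew-point temperature: Σzᵢ·P/Pᵢˢᵃᵗ(T) = 1. Interpolate ln Pᵢˢᵃᵗ = aᵢ + bᵢ/T.
  T = 330.2 K: ΣzᵢP/Pᵢˢᵃᵗ = 1.2929
  T = 359.1 K: ΣzᵢP/Pᵢˢᵃᵗ = 0.4038
  T = 344.6 K: ΣzᵢP/Pᵢˢᵃᵗ = 0.7055
  T = 337.4 K: ΣzᵢP/Pᵢˢᵃᵗ = 0.9485
  T = 333.8 K: ΣzᵢP/Pᵢˢᵃᵗ = 1.1055
  T = 335.6 K: ΣzᵢP/Pᵢˢᵃᵗ = 1.0236
  T = 336.5 K: ΣzᵢP/Pᵢˢᵃᵗ = 0.9852
  T = 336.1 K: ΣzᵢP/Pᵢˢᵃᵗ = 1.0021
Interpolating between 336.1 K and 336.5 K gives T ≈ 336.1 K.

T = 336.1 K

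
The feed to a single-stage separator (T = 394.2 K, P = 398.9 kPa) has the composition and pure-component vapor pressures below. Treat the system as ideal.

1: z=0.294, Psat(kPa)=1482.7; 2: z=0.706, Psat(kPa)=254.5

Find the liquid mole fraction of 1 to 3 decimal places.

x_1 = 0.118

Raoult's law: Kᵢ = Pᵢˢᵃᵗ/P = Pᵢˢᵃᵗ/398.9.
  K_1 = 1482.7/398.9 = 3.71697, K_2 = 254.5/398.9 = 0.63800
Iterate (Newton) starting at β = 0.5:
  β = 0.500: g = 0.0266, g' = -0.528 → β = 0.550
  β = 0.550: g = 0.0009, g' = -0.493 → β = 0.552
Converged at β = 0.552.
Compositions from xᵢ = zᵢ/(1+β(Kᵢ−1)), yᵢ = Kᵢxᵢ:
  1: x = 0.118, y = 0.437
  2: x = 0.882, y = 0.563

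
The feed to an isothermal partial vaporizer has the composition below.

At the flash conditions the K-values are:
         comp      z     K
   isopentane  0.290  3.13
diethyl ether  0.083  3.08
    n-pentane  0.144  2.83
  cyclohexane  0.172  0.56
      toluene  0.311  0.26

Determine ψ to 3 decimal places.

ψ = 0.558

Material balance + equilibrium reduce to Σ zᵢ(Kᵢ−1)/(1+ψ(Kᵢ−1)) = 0.
g(0) = ΣzᵢKᵢ − 1 = 0.748 and g(1) = 1 − Σzᵢ/Kᵢ = -0.674, so a root lies in (0, 1).
Newton–Raphson from ψ = 0.65:
  ψ = 0.650: g = -0.0966, g' = -1.094 → ψ = 0.562
  ψ = 0.562: g = -0.0036, g' = -1.024 → ψ = 0.558
Converged at ψ = 0.558.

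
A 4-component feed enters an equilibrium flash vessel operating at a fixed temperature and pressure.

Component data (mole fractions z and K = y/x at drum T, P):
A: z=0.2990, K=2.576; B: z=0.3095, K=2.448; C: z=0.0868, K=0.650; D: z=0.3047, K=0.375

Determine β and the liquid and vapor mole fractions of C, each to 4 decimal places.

β = 0.7910, x_C = 0.1200, y_C = 0.0780

Material balance + equilibrium reduce to Σ zᵢ(Kᵢ−1)/(1+β(Kᵢ−1)) = 0.
Feasibility: ΣzᵢKᵢ = 1.6986, Σzᵢ/Kᵢ = 1.1886 — both > 1, two phases present.
Newton–Raphson from β = 0.5:
  β = 0.5000: g = 0.20968, g' = -0.7181 → β = 0.7920
  β = 0.7920: g = -0.00078, g' = -0.7748 → β = 0.7910
Converged at β = 0.7910.
Compositions from xᵢ = zᵢ/(1+β(Kᵢ−1)), yᵢ = Kᵢxᵢ:
  A: x = 0.1331, y = 0.3428
  B: x = 0.1443, y = 0.3532
  C: x = 0.1200, y = 0.0780
  D: x = 0.6026, y = 0.2260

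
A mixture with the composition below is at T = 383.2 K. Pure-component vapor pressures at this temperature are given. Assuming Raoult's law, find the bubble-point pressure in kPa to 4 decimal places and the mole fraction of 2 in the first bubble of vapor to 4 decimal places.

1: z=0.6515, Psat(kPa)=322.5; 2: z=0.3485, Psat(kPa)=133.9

Pbub = 256.7729 kPa, y_2 = 0.1817

At the bubble point ψ → 0, so ΣzᵢKᵢ = 1 with Kᵢ = Pᵢˢᵃᵗ/P ⇒ P = ΣzᵢPᵢˢᵃᵗ.
P = 0.6515·322.5 + 0.3485·133.9 = 256.7729 kPa
yᵢ = zᵢPᵢˢᵃᵗ/P ⇒ y_2 = 0.3485·133.9/256.7729 = 0.1817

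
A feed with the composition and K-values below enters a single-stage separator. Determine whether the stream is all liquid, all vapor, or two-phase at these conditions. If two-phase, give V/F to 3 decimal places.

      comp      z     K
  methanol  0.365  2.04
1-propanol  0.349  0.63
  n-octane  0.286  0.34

ΣzᵢKᵢ = 1.062; Σzᵢ/Kᵢ = 1.574.
Both exceed 1, so a two-phase solution exists.
Newton iteration, ψ⁰ = 0.5:
  ψ = 0.500: g = -0.1904, g' = -0.520 → ψ = 0.134
  ψ = 0.134: g = -0.0098, g' = -0.507 → ψ = 0.115
Converged at ψ = 0.115.

two-phase, V/F = 0.115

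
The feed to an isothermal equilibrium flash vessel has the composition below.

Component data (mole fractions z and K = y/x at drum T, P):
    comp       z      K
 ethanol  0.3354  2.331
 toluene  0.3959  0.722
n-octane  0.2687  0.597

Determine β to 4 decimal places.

Iterate (Newton) starting at β = 0.36:
  β = 0.3600: g = 0.05284, g' = -0.3691 → β = 0.5032
  β = 0.5032: g = 0.00357, g' = -0.3231 → β = 0.5142
  β = 0.5142: g = 0.00001, g' = -0.3205 → β = 0.5143
Converged at β = 0.5143.

β = 0.5143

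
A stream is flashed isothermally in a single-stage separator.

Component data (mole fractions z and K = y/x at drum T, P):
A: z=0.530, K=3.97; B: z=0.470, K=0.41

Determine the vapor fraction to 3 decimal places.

ψ = 0.740

Material balance + equilibrium reduce to Σ zᵢ(Kᵢ−1)/(1+ψ(Kᵢ−1)) = 0.
g(0) = ΣzᵢKᵢ − 1 = 1.297 and g(1) = 1 − Σzᵢ/Kᵢ = -0.280, so a root lies in (0, 1).
Newton–Raphson from ψ = 0.37:
  ψ = 0.370: g = 0.3952, g' = -1.329 → ψ = 0.667
  ψ = 0.667: g = 0.0704, g' = -0.971 → ψ = 0.740
Converged at ψ = 0.740.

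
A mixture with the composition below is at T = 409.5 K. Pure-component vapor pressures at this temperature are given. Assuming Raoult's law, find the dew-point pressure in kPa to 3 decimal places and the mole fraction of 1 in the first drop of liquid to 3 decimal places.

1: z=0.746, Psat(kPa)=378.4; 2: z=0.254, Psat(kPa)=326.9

Pdew = 363.841 kPa, x_1 = 0.717

At the dew point ψ → 1, so Σzᵢ/Kᵢ = 1 with Kᵢ = Pᵢˢᵃᵗ/P ⇒ 1/P = Σzᵢ/Pᵢˢᵃᵗ.
1/P = 0.746/378.4 + 0.254/326.9 = 0.002748 ⇒ P = 363.841 kPa
xᵢ = zᵢP/Pᵢˢᵃᵗ ⇒ x_1 = 0.746·363.841/378.4 = 0.717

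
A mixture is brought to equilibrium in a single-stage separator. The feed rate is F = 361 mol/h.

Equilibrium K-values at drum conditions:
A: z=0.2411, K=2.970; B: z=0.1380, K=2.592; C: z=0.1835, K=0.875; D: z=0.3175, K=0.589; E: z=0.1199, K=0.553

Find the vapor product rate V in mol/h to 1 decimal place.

V = 268.3 mol/h

Newton–Raphson from ψ = 0.5:
  ψ = 0.5000: g = 0.10387, g' = -0.4739 → ψ = 0.7192
  ψ = 0.7192: g = 0.00951, g' = -0.3998 → ψ = 0.7430
  ψ = 0.7430: g = 0.00005, g' = -0.3959 → ψ = 0.7431
Converged at ψ = 0.7431.
Then V = ψ·F = 0.7431·361 = 268.3 mol/h and L = F − V = 92.7 mol/h.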